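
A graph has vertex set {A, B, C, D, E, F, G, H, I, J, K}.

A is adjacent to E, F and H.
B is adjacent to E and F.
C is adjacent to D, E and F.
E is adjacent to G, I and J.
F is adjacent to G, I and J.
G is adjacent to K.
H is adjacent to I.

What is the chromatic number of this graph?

E and G are adjacent, so at least 2 colors are needed.
2 colors suffice: color 1 → {D, E, F, H, K}; color 2 → {A, B, C, G, I, J}. No two adjacent vertices share a color.

2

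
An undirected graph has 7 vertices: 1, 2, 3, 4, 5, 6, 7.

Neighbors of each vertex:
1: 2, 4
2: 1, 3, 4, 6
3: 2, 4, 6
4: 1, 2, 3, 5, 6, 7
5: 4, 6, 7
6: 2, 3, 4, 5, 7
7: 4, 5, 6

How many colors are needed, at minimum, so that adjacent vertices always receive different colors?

4, 5, 6, 7 are mutually adjacent (a clique of size 4), so at least 4 colors are needed.
A valid assignment using 4 colors: 1=b, 2=c, 3=d, 4=a, 5=c, 6=b, 7=d. Each edge has distinct colors on its endpoints.

4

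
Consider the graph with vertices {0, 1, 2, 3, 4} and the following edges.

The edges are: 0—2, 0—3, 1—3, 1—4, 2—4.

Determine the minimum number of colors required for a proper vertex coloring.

The cycle 1-4-2-0-3-1 has odd length 5, so it cannot be 2-colored; at least 3 colors are needed.
3 colors suffice: 0=c, 1=a, 2=a, 3=b, 4=b. Every edge joins two different colors.

3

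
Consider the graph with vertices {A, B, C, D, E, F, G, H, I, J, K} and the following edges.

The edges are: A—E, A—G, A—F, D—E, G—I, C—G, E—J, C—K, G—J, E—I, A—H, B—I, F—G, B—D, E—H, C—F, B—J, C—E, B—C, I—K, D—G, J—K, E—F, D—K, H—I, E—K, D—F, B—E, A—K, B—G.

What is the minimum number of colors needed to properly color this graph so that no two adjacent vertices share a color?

E, I, K are mutually adjacent, so at least 3 colors are needed.
3 colors suffice: A=green, B=blue, C=green, D=green, E=red, F=blue, G=red, H=blue, I=green, J=green, K=blue. Each edge has distinct colors on its endpoints.

3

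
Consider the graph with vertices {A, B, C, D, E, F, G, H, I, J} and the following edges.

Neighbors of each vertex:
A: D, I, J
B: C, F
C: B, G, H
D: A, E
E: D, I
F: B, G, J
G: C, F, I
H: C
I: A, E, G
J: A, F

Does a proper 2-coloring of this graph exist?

The cycle F-G-I-A-J-F has odd length 5, so it cannot be 2-colored; at least 3 colors are needed.
So 2 colors are not enough.

No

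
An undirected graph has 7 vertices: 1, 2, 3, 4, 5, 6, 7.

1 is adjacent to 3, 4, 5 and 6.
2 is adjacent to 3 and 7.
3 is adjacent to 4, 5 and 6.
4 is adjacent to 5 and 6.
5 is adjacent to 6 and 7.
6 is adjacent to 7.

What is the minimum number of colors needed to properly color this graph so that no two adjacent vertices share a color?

1, 3, 4, 5, 6 form a clique, so at least 5 colors are needed.
A valid assignment using 5 colors: 1=d, 2=a, 3=b, 4=e, 5=a, 6=c, 7=b. Every edge joins two different colors.

5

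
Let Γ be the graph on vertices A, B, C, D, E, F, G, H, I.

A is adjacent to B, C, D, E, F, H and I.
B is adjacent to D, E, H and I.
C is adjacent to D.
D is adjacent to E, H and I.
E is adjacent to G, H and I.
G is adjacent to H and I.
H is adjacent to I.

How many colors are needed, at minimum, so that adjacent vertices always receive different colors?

A, B, D, E, H, I form a clique, so at least 6 colors are needed.
A valid assignment using 6 colors: A=1, B=6, C=3, D=2, E=5, F=2, G=1, H=3, I=4. Each edge has distinct colors on its endpoints.

6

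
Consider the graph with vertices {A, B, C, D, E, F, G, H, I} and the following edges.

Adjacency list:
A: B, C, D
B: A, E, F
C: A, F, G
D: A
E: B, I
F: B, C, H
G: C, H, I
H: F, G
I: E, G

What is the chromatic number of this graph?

A and B are adjacent, so at least 2 colors are needed.
2 colors suffice: color 1 → {B, C, D, H, I}; color 2 → {A, E, F, G}. Every edge joins two different colors.

2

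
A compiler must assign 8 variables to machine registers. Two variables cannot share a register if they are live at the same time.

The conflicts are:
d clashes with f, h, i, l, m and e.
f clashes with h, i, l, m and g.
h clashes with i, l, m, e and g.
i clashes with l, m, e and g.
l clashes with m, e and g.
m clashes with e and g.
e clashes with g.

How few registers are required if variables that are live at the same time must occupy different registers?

6

f, h, i, l, m, g all conflict with each other, so at least 6 registers are needed.
Using 6 registers: d=6, f=5, h=3, i=1, l=2, m=4, e=5, g=6. Every pair that conflicts lands in different registers.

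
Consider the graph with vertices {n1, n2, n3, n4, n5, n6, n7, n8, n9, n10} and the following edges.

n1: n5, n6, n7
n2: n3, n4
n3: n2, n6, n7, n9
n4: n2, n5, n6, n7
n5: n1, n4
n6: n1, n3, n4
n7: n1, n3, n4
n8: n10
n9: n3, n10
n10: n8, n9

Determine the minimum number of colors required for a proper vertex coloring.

n9 and n10 are adjacent, so at least 2 colors are needed.
2 colors suffice: color 1 → {n1, n3, n4, n10}; color 2 → {n2, n5, n6, n7, n8, n9}. Every edge joins two different colors.

2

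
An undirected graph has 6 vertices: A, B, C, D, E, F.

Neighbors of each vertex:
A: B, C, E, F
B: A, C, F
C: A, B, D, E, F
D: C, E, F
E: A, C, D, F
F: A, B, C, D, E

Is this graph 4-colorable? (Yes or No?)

Yes

The chromatic number is 4. C, D, E, F are pairwise adjacent (a clique of size 4), so at least 4 colors are needed.
One proper 4-coloring: A=green, B=yellow, C=red, D=green, E=yellow, F=blue.
That is already a proper 4-coloring.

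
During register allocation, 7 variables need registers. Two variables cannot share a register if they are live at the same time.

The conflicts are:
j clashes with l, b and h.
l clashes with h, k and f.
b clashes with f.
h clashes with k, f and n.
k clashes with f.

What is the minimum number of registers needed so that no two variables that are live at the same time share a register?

4

l, h, k, f pairwise conflict, so at least 4 registers are needed.
4 registers suffice: j=3, l=2, b=1, h=1, k=4, f=3, n=2. Every pair that conflicts lands in different registers.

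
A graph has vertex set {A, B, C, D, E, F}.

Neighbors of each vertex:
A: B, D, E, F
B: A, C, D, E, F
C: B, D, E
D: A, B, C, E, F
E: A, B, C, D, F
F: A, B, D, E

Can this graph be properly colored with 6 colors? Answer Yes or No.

Yes

The chromatic number is 5. A, B, D, E, F are mutually adjacent (a clique of size 5), so at least 5 colors are needed.
A valid assignment using 5 colors: A=yellow, B=green, C=yellow, D=red, E=blue, F=purple.
Since 6 ≥ 5, a proper 6-coloring certainly exists.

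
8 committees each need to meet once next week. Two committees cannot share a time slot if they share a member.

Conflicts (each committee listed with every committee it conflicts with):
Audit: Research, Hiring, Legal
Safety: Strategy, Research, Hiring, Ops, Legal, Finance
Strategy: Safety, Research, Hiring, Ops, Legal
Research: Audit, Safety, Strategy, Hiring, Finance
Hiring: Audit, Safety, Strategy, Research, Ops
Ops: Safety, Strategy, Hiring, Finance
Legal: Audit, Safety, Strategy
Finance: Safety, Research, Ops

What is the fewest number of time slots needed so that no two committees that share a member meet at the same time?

Safety, Strategy, Hiring, Ops are mutually in conflict, so at least 4 time slots are needed.
4 time slots suffice: time slot 1 → {Audit, Safety}; time slot 2 → {Strategy, Finance}; time slot 3 → {Hiring, Legal}; time slot 4 → {Research, Ops}. Each listed conflict is separated.

4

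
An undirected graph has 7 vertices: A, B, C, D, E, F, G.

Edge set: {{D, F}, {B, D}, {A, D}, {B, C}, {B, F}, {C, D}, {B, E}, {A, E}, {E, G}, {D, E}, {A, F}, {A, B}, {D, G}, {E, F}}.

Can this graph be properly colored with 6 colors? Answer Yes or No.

Yes

The chromatic number is 5. A, B, D, E, F are pairwise adjacent (a clique of size 5), so at least 5 colors are needed.
One proper 5-coloring: A=4, B=2, C=3, D=1, E=3, F=5, G=2.
Since 6 ≥ 5, a proper 6-coloring certainly exists.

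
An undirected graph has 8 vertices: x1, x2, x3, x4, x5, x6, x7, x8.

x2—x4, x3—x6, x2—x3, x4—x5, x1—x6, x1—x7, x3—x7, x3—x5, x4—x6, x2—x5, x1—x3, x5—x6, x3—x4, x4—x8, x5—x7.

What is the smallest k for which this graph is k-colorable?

x3, x4, x5, x6 are mutually adjacent (a clique of size 4), so at least 4 colors are needed.
4 colors suffice: x1=blue, x2=yellow, x3=red, x4=blue, x5=green, x6=yellow, x7=yellow, x8=red. Every edge joins two different colors.

4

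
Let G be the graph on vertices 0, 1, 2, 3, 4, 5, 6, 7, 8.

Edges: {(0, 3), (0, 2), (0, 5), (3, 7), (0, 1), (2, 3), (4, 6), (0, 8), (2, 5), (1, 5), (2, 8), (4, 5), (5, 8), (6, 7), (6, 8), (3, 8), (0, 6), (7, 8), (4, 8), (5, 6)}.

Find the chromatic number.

4, 5, 6, 8 form a clique, so at least 4 colors are needed.
4 colors suffice: color a → {1, 8}; color b → {3, 5}; color c → {0, 4, 7}; color d → {2, 6}. Every edge joins two different colors.

4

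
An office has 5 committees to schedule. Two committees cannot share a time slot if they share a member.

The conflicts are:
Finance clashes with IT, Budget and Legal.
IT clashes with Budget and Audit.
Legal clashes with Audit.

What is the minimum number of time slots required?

3

Finance, IT, Budget are mutually in conflict, so at least 3 time slots are needed.
Using 3 time slots: Finance=2, IT=1, Budget=3, Legal=1, Audit=2. No two conflicting committees share a time slot.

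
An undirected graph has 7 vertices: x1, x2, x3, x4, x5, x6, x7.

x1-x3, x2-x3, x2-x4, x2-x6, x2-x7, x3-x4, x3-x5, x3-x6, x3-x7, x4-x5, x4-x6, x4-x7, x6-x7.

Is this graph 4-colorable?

x2, x3, x4, x6, x7 are pairwise adjacent (a clique of size 5), so at least 5 colors are needed.
So 4 colors are not enough.

No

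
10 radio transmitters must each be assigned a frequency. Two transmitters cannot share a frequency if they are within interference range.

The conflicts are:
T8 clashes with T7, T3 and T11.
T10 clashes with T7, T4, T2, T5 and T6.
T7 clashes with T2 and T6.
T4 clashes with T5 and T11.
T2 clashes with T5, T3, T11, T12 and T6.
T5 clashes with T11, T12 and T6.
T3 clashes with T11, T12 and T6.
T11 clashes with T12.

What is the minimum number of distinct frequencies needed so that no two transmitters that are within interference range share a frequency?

4

T10, T7, T2, T6 all conflict with each other, so at least 4 frequencies are needed.
4 frequencies suffice: frequency 1 → {T8, T4, T2}; frequency 2 → {T7, T5, T3}; frequency 3 → {T10, T11}; frequency 4 → {T12, T6}. Each listed conflict is separated.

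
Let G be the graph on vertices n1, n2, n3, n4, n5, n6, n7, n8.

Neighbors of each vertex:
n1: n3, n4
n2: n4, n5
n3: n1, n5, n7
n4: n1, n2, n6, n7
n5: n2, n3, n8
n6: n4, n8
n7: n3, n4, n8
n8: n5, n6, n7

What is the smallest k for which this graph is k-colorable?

The cycle n7-n4-n2-n5-n8-n7 has odd length 5, so it cannot be 2-colored; at least 3 colors are needed.
3 colors suffice: n1=2, n2=3, n3=1, n4=1, n5=2, n6=2, n7=2, n8=1. No two adjacent vertices share a color.

3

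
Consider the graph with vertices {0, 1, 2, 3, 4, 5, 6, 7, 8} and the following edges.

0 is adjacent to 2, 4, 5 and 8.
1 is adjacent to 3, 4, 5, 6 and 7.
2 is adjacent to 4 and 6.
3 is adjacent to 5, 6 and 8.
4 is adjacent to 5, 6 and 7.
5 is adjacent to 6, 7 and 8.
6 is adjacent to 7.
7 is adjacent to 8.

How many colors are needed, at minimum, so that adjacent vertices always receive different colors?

5

1, 4, 5, 6, 7 are pairwise adjacent (a clique of size 5), so at least 5 colors are needed.
5 colors suffice: color red → {2, 5}; color blue → {0, 6}; color green → {3, 4}; color yellow → {7}; color purple → {1, 8}. No two adjacent vertices share a color.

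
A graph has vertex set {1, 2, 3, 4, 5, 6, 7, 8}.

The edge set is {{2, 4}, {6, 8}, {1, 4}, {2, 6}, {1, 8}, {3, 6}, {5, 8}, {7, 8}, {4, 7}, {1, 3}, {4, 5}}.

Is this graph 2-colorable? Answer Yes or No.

No

The cycle 6-8-5-4-2-6 has odd length 5, so it cannot be 2-colored; at least 3 colors are needed.
So 2 colors are not enough.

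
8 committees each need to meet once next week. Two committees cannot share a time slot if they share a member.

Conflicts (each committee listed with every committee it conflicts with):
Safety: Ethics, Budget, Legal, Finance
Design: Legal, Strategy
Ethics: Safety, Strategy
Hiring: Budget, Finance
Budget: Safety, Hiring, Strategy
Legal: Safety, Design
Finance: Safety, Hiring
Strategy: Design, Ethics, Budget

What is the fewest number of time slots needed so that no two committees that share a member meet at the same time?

3

The cycle Strategy-Ethics-Safety-Legal-Design-Strategy has odd length 5, so it cannot be 2-colored; at least 3 time slots are needed.
3 time slots suffice: Safety=1, Design=2, Ethics=2, Hiring=1, Budget=2, Legal=3, Finance=2, Strategy=1. Every pair that conflicts lands in different time slots.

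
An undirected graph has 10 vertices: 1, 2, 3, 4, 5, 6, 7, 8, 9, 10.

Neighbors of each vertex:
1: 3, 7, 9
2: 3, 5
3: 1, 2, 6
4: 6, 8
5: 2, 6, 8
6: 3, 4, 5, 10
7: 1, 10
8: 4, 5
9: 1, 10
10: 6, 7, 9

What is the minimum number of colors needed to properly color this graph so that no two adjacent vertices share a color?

3

The cycle 6-10-9-1-3-6 has odd length 5, so it cannot be 2-colored; at least 3 colors are needed.
3 colors suffice: 1=a, 2=a, 3=b, 4=b, 5=b, 6=a, 7=c, 8=a, 9=c, 10=b. No two adjacent vertices share a color.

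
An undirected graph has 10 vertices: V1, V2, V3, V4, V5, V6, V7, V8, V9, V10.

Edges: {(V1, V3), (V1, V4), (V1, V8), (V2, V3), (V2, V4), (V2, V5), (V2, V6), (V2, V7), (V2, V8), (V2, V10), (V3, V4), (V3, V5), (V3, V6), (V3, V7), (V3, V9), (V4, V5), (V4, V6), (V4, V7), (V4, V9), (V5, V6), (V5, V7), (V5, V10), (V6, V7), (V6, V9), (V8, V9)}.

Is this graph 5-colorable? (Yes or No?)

V2, V3, V4, V5, V6, V7 form a clique, so at least 6 colors are needed.
So 5 colors are not enough.

No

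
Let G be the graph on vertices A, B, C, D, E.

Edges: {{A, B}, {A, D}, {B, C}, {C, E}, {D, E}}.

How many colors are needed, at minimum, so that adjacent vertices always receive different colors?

The cycle D-E-C-B-A-D has odd length 5, so it cannot be 2-colored; at least 3 colors are needed.
3 colors suffice: color 1 → {A, C}; color 2 → {B, E}; color 3 → {D}. No two adjacent vertices share a color.

3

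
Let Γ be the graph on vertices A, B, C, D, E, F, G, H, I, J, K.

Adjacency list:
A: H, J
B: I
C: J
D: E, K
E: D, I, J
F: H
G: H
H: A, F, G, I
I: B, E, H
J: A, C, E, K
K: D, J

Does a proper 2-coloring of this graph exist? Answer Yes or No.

No

The cycle I-E-J-A-H-I has odd length 5, so it cannot be 2-colored; at least 3 colors are needed.
So 2 colors are not enough.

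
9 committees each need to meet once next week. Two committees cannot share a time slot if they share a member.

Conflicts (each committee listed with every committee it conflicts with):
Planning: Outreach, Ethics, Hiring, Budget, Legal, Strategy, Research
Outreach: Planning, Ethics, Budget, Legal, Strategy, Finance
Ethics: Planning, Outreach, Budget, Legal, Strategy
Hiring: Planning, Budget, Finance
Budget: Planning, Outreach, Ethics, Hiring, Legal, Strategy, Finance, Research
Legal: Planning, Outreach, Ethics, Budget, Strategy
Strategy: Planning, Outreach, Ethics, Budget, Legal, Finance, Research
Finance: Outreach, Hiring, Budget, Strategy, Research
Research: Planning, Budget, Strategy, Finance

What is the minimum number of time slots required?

Planning, Outreach, Ethics, Budget, Legal, Strategy are mutually in conflict, so at least 6 time slots are needed.
Using 6 time slots: Planning=2, Outreach=4, Ethics=6, Hiring=3, Budget=1, Legal=5, Strategy=3, Finance=2, Research=4. Every pair that conflicts lands in different time slots.

6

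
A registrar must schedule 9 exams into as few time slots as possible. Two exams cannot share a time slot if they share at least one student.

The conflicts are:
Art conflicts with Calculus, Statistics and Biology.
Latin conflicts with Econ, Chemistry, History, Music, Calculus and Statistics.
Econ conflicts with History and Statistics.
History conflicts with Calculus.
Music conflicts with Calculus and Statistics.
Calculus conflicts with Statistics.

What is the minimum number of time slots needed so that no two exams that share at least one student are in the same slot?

4

Latin, Music, Calculus, Statistics all conflict with each other, so at least 4 time slots are needed.
4 time slots suffice: time slot 1 → {Art, Latin}; time slot 2 → {Econ, Chemistry, Calculus, Biology}; time slot 3 → {History, Statistics}; time slot 4 → {Music}. No two conflicting exams share a time slot.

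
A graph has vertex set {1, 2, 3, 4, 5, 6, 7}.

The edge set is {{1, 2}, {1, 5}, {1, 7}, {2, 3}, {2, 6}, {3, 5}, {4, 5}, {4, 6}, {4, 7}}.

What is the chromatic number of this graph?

The cycle 4-5-3-2-6-4 has odd length 5, so it cannot be 2-colored; at least 3 colors are needed.
3 colors suffice: color a → {2, 5, 7}; color b → {1, 3, 4}; color c → {6}. No two adjacent vertices share a color.

3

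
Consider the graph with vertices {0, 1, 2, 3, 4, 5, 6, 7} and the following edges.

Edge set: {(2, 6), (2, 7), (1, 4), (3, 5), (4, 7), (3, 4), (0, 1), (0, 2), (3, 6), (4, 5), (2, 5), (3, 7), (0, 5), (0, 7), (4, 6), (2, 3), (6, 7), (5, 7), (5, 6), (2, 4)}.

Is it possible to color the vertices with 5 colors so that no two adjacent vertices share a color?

No

2, 3, 4, 5, 6, 7 are pairwise adjacent (a clique of size 6), so at least 6 colors are needed.
So 5 colors are not enough.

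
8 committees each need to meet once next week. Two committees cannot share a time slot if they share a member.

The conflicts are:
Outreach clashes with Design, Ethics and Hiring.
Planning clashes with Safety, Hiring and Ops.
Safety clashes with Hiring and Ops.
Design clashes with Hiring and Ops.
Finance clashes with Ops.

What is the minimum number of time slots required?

Planning, Safety, Ops are mutually in conflict, so at least 3 time slots are needed.
Using 3 time slots: Outreach=2, Planning=3, Safety=2, Design=3, Ethics=1, Finance=2, Hiring=1, Ops=1. Every pair that conflicts lands in different time slots.

3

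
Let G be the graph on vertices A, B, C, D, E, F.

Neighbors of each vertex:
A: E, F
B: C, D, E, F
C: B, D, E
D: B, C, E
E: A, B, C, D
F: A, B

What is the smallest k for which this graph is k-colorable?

B, C, D, E form a clique, so at least 4 colors are needed.
4 colors suffice: color 1 → {A, B}; color 2 → {E, F}; color 3 → {D}; color 4 → {C}. No two adjacent vertices share a color.

4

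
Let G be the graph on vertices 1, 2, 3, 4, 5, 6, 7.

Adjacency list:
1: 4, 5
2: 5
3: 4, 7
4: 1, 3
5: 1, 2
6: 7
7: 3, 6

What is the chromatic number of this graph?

1 and 5 are adjacent, so at least 2 colors are needed.
A valid assignment using 2 colors: 1=blue, 2=blue, 3=blue, 4=red, 5=red, 6=blue, 7=red. No two adjacent vertices share a color.

2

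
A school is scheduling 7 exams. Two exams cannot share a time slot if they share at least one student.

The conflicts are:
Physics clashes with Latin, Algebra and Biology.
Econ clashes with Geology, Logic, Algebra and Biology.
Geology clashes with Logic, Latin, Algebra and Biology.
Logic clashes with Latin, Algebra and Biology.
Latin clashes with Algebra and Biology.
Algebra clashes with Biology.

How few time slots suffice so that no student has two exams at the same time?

Geology, Logic, Latin, Algebra, Biology are mutually in conflict, so at least 5 time slots are needed.
A valid assignment using 5 time slots: Physics=3, Econ=4, Geology=5, Logic=3, Latin=4, Algebra=1, Biology=2. Each listed conflict is separated.

5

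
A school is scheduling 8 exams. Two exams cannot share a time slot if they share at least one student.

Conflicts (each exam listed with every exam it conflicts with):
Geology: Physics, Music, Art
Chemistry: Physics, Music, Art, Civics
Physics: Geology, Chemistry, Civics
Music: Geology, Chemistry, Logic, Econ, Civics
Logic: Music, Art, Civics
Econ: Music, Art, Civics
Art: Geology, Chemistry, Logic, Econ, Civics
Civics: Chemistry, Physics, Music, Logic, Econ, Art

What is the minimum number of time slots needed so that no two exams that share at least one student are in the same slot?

Chemistry, Art, Civics all conflict with each other, so at least 3 time slots are needed.
3 time slots suffice: Geology=1, Chemistry=3, Physics=2, Music=2, Logic=3, Econ=3, Art=2, Civics=1. No two conflicting exams share a time slot.

3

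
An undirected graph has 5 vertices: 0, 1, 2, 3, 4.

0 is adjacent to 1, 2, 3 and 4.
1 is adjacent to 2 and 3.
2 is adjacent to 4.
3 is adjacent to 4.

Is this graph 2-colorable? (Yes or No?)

0, 1, 2 form a triangle, so at least 3 colors are needed.
So 2 colors are not enough.

No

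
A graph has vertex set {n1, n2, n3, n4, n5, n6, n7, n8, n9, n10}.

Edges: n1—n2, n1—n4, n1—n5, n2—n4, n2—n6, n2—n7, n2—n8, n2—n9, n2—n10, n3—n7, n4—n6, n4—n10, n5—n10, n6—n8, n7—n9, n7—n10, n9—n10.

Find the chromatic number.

4

n2, n7, n9, n10 are pairwise adjacent (a clique of size 4), so at least 4 colors are needed.
4 colors suffice: color R → {n2, n3, n5}; color B → {n1, n6, n10}; color G → {n4, n7, n8}; color Y → {n9}. Every edge joins two different colors.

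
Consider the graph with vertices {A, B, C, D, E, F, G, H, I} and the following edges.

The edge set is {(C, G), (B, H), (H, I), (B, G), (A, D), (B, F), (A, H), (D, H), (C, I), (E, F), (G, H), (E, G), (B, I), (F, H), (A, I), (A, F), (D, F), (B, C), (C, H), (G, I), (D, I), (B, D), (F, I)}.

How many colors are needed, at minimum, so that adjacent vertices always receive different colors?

5

B, C, G, H, I form a clique, so at least 5 colors are needed.
5 colors suffice: color 1 → {E, H}; color 2 → {I}; color 3 → {A, B}; color 4 → {F, G}; color 5 → {C, D}. Every edge joins two different colors.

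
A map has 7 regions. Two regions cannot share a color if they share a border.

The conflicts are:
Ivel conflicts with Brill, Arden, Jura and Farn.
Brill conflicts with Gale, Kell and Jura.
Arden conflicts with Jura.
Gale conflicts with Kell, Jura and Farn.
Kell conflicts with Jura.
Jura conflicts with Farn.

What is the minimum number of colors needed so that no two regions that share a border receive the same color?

Brill, Gale, Kell, Jura are mutually in conflict, so at least 4 colors are needed.
4 colors suffice: color 1 → {Jura}; color 2 → {Ivel, Gale}; color 3 → {Brill, Arden, Farn}; color 4 → {Kell}. Every pair that conflicts lands in different colors.

4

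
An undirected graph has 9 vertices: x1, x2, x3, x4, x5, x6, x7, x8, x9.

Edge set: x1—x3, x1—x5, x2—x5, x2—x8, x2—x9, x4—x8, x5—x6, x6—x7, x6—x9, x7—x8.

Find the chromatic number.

3

The cycle x7-x6-x5-x2-x8-x7 has odd length 5, so it cannot be 2-colored; at least 3 colors are needed.
3 colors suffice: color red → {x3, x5, x8, x9}; color blue → {x1, x2, x4, x6}; color green → {x7}. No two adjacent vertices share a color.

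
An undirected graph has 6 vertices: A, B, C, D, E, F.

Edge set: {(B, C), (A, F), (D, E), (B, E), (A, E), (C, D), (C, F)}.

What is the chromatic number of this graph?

3

The cycle E-B-C-F-A-E has odd length 5, so it cannot be 2-colored; at least 3 colors are needed.
3 colors suffice: A=2, B=2, C=1, D=2, E=1, F=3. Every edge joins two different colors.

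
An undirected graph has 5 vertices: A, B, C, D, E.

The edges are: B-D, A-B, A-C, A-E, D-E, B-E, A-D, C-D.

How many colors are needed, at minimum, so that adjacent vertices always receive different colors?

4

A, B, D, E are mutually adjacent (a clique of size 4), so at least 4 colors are needed.
4 colors suffice: color red → {D}; color blue → {A}; color green → {C, E}; color yellow → {B}. No two adjacent vertices share a color.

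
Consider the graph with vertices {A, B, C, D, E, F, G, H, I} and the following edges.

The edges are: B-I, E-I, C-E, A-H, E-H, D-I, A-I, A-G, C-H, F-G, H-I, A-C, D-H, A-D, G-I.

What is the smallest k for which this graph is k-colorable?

4

A, D, H, I are pairwise adjacent (a clique of size 4), so at least 4 colors are needed.
A valid assignment using 4 colors: A=3, B=2, C=1, D=4, E=3, F=1, G=2, H=2, I=1. Each edge has distinct colors on its endpoints.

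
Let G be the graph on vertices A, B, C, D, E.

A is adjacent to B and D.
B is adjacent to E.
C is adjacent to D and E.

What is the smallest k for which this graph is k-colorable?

The cycle E-B-A-D-C-E has odd length 5, so it cannot be 2-colored; at least 3 colors are needed.
A valid assignment using 3 colors: A=1, B=2, C=1, D=2, E=3. Every edge joins two different colors.

3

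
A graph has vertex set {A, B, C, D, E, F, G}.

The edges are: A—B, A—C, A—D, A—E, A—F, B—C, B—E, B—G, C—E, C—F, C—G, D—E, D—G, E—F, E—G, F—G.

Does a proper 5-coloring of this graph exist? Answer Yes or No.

Yes

The chromatic number is 4. B, C, E, G are mutually adjacent (a clique of size 4), so at least 4 colors are needed.
4 colors suffice: color red → {E}; color blue → {A, G}; color green → {C, D}; color yellow → {B, F}.
Since 5 ≥ 4, a proper 5-coloring certainly exists.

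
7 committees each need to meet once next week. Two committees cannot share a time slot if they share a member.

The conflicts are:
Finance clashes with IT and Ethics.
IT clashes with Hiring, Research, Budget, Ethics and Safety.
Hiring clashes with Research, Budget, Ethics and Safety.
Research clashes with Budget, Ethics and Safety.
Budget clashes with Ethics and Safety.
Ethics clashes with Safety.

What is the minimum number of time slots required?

IT, Hiring, Research, Budget, Ethics, Safety pairwise conflict, so at least 6 time slots are needed.
6 time slots suffice: time slot 1 → {Ethics}; time slot 2 → {IT}; time slot 3 → {Finance, Safety}; time slot 4 → {Hiring}; time slot 5 → {Budget}; time slot 6 → {Research}. Every pair that conflicts lands in different time slots.

6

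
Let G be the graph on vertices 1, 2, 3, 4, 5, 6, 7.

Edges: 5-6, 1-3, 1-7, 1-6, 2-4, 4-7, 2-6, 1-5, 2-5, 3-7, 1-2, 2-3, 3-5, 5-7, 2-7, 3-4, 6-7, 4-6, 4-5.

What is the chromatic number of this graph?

5

1, 2, 5, 6, 7 are pairwise adjacent (a clique of size 5), so at least 5 colors are needed.
5 colors suffice: color red → {7}; color blue → {2}; color green → {5}; color yellow → {3, 6}; color purple → {1, 4}. Each edge has distinct colors on its endpoints.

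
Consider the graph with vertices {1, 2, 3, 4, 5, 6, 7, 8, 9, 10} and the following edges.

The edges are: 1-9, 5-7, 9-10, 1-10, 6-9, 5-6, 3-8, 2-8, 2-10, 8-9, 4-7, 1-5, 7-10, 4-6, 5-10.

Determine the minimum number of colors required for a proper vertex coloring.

3

1, 9, 10 are pairwise adjacent, so at least 3 colors are needed.
3 colors suffice: color red → {6, 8, 10}; color blue → {2, 3, 4, 5, 9}; color green → {1, 7}. Every edge joins two different colors.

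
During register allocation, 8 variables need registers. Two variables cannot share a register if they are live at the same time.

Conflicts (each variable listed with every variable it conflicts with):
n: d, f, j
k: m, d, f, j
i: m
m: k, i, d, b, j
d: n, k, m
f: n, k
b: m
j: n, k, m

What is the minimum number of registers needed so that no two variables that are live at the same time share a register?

k, m, d all conflict with each other, so at least 3 registers are needed.
3 registers suffice: n=1, k=2, i=2, m=1, d=3, f=3, b=2, j=3. Each listed conflict is separated.

3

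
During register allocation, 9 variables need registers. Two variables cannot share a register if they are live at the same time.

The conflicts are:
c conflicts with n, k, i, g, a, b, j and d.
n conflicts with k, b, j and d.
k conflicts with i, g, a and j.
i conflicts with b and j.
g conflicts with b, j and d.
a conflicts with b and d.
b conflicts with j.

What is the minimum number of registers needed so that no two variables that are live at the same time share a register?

c, n, k, j pairwise conflict, so at least 4 registers are needed.
4 registers suffice: c=1, n=4, k=2, i=4, g=4, a=3, b=2, j=3, d=2. No two conflicting variables share a register.

4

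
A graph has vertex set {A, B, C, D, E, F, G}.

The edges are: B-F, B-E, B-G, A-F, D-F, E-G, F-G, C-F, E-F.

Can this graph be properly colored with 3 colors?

B, E, F, G form a clique, so at least 4 colors are needed.
So 3 colors are not enough.

No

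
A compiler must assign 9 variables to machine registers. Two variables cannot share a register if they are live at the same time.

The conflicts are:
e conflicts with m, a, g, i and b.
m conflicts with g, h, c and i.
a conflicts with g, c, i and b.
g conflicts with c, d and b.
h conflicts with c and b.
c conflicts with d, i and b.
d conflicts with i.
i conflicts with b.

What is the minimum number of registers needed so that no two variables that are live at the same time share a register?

4

e, a, g, b are mutually in conflict, so at least 4 registers are needed.
4 registers suffice: register 1 → {e, c}; register 2 → {m, d, b}; register 3 → {g, h, i}; register 4 → {a}. Every pair that conflicts lands in different registers.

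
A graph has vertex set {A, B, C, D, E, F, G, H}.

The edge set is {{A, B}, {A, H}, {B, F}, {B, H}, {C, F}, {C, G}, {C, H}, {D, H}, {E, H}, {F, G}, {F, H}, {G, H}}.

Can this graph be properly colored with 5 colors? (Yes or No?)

The chromatic number is 4. C, F, G, H form a clique, so at least 4 colors are needed.
One proper 4-coloring: A=2, B=3, C=4, D=2, E=2, F=2, G=3, H=1.
Since 5 ≥ 4, a proper 5-coloring certainly exists.

Yes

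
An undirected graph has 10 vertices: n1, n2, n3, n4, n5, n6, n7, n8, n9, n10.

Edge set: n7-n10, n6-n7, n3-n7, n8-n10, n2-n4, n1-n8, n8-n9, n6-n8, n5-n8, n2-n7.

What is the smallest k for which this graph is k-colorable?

2

n8 and n10 are adjacent, so at least 2 colors are needed.
One proper 2-coloring: n1=2, n2=2, n3=2, n4=1, n5=2, n6=2, n7=1, n8=1, n9=2, n10=2. Each edge has distinct colors on its endpoints.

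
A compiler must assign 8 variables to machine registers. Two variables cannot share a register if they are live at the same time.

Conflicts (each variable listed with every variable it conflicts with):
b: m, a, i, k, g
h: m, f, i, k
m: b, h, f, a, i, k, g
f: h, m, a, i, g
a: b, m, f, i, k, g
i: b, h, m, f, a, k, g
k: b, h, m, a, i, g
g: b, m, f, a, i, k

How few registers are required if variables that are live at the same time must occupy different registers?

b, m, a, i, k, g all conflict with each other, so at least 6 registers are needed.
6 registers suffice: register 1 → {m}; register 2 → {i}; register 3 → {h, a}; register 4 → {f, k}; register 5 → {g}; register 6 → {b}. Each listed conflict is separated.

6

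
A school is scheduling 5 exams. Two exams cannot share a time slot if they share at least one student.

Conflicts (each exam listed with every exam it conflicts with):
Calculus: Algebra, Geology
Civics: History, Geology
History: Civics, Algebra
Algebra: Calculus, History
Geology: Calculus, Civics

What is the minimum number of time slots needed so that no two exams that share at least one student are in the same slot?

3

The cycle Geology-Calculus-Algebra-History-Civics-Geology has odd length 5, so it cannot be 2-colored; at least 3 time slots are needed.
3 time slots suffice: Calculus=2, Civics=2, History=3, Algebra=1, Geology=1. Each listed conflict is separated.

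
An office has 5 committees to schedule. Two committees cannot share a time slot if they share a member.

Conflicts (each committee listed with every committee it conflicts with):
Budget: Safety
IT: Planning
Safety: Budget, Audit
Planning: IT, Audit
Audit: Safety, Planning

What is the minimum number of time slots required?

Safety and Audit conflict, so at least 2 time slots are needed.
2 time slots suffice: Budget=2, IT=2, Safety=1, Planning=1, Audit=2. Every pair that conflicts lands in different time slots.

2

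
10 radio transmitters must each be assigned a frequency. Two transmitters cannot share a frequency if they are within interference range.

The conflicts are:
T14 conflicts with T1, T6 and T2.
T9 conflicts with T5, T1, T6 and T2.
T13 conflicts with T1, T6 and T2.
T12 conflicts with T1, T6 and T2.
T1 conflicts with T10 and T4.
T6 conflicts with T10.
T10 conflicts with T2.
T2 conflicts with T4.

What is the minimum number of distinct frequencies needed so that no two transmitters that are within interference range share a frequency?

T10 and T2 conflict, so at least 2 frequencies are needed.
2 frequencies suffice: frequency 1 → {T5, T1, T6, T2}; frequency 2 → {T14, T9, T13, T12, T10, T4}. No two conflicting transmitters share a frequency.

2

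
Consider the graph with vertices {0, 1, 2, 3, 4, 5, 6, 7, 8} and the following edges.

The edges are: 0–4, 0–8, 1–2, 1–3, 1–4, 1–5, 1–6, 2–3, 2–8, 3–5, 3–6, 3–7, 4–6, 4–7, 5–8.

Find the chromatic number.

1, 2, 3 are pairwise adjacent, so at least 3 colors are needed.
3 colors suffice: 0=blue, 1=blue, 2=green, 3=red, 4=red, 5=green, 6=green, 7=blue, 8=red. Every edge joins two different colors.

3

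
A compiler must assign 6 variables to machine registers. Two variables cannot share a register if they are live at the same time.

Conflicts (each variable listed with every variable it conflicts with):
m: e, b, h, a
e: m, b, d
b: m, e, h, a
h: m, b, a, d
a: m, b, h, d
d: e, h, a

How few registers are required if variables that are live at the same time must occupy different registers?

4

m, b, h, a are mutually in conflict, so at least 4 registers are needed.
A valid assignment using 4 registers: m=2, e=1, b=4, h=1, a=3, d=2. Each listed conflict is separated.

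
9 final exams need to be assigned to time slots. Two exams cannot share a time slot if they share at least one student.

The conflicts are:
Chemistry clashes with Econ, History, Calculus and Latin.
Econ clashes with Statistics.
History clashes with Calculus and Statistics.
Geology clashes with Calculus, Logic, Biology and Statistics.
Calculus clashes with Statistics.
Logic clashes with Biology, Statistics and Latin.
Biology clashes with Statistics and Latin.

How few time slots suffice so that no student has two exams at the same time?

Geology, Logic, Biology, Statistics all conflict with each other, so at least 4 time slots are needed.
Using 4 time slots: Chemistry=1, Econ=2, History=3, Geology=3, Calculus=2, Logic=2, Biology=4, Statistics=1, Latin=3. Every pair that conflicts lands in different time slots.

4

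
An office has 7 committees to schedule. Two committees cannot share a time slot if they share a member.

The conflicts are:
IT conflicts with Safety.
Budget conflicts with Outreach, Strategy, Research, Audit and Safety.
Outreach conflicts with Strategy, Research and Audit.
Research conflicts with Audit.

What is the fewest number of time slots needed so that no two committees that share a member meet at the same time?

Budget, Outreach, Research, Audit pairwise conflict, so at least 4 time slots are needed.
4 time slots suffice: time slot 1 → {IT, Budget}; time slot 2 → {Outreach, Safety}; time slot 3 → {Strategy, Research}; time slot 4 → {Audit}. Each listed conflict is separated.

4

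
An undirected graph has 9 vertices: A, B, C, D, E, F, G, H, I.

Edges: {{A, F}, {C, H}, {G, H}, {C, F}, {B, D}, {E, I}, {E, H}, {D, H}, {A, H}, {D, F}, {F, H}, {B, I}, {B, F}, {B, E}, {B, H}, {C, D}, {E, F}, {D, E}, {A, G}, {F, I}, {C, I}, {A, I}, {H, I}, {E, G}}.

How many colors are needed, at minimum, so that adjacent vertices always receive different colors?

5

B, E, F, H, I are pairwise adjacent (a clique of size 5), so at least 5 colors are needed.
A valid assignment using 5 colors: A=yellow, B=purple, C=yellow, D=green, E=yellow, F=blue, G=blue, H=red, I=green. No two adjacent vertices share a color.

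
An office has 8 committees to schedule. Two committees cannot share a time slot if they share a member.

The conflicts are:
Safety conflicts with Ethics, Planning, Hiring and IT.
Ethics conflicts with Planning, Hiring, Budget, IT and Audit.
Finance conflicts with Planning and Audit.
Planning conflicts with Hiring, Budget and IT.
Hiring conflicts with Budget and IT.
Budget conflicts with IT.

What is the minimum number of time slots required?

5

Ethics, Planning, Hiring, Budget, IT are mutually in conflict, so at least 5 time slots are needed.
5 time slots suffice: time slot 1 → {Planning, Audit}; time slot 2 → {Ethics, Finance}; time slot 3 → {Hiring}; time slot 4 → {IT}; time slot 5 → {Safety, Budget}. Each listed conflict is separated.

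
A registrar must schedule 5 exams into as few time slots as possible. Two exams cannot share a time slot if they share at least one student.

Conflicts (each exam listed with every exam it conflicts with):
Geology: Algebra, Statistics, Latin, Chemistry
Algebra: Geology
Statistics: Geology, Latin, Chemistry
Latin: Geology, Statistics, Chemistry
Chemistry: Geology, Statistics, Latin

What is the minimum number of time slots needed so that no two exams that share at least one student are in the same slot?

4

Geology, Statistics, Latin, Chemistry are mutually in conflict, so at least 4 time slots are needed.
4 time slots suffice: Geology=1, Algebra=2, Statistics=2, Latin=4, Chemistry=3. Each listed conflict is separated.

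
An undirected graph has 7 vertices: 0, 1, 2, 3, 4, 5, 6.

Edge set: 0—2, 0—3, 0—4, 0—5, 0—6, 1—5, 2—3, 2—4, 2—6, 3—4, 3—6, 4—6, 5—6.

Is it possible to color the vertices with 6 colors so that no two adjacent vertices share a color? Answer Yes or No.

Yes

The chromatic number is 5. 0, 2, 3, 4, 6 form a clique, so at least 5 colors are needed.
5 colors suffice: color a → {0, 1}; color b → {6}; color c → {3, 5}; color d → {4}; color e → {2}.
Since 6 ≥ 5, a proper 6-coloring certainly exists.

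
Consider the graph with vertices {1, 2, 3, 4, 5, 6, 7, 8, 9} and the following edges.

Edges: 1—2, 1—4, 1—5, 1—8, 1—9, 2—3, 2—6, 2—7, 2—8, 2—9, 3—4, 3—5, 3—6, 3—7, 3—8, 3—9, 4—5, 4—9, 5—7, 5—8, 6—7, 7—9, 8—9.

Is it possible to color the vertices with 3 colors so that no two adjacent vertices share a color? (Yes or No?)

No

2, 3, 8, 9 form a clique, so at least 4 colors are needed.
So 3 colors are not enough.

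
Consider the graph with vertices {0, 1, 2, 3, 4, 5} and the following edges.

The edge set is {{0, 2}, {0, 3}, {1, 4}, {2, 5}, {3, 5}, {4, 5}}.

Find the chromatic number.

2

1 and 4 are adjacent, so at least 2 colors are needed.
A valid assignment using 2 colors: 0=a, 1=a, 2=b, 3=b, 4=b, 5=a. Every edge joins two different colors.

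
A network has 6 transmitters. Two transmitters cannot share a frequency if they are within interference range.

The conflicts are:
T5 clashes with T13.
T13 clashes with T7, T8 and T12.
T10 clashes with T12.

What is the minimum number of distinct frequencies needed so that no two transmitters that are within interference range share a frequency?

2

T13 and T8 conflict, so at least 2 frequencies are needed.
A valid assignment using 2 frequencies: T5=2, T13=1, T10=1, T7=2, T8=2, T12=2. Each listed conflict is separated.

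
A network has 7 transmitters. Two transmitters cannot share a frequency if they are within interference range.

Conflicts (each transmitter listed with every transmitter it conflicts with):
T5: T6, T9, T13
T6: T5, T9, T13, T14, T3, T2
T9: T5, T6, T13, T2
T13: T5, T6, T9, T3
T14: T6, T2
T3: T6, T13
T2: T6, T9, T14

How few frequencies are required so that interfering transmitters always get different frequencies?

4

T5, T6, T9, T13 pairwise conflict, so at least 4 frequencies are needed.
A valid assignment using 4 frequencies: T5=4, T6=1, T9=3, T13=2, T14=3, T3=3, T2=2. No two conflicting transmitters share a frequency.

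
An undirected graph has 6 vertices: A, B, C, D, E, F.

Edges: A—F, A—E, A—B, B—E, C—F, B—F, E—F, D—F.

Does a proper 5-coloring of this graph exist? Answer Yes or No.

Yes

The chromatic number is 4. A, B, E, F are mutually adjacent (a clique of size 4), so at least 4 colors are needed.
One proper 4-coloring: A=yellow, B=green, C=blue, D=blue, E=blue, F=red.
Since 5 ≥ 4, a proper 5-coloring certainly exists.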